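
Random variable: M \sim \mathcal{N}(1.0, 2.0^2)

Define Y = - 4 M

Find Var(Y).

For Y = aM + b: Var(Y) = a² * Var(M)
Var(M) = 2.0^2 = 4
Var(Y) = (-4)² * 4 = 16 * 4 = 64

64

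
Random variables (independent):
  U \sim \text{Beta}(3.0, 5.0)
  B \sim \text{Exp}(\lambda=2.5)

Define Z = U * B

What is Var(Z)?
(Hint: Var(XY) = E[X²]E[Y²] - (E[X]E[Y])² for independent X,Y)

Var(XY) = E[X²]E[Y²] - (E[X]E[Y])²
E[U] = 0.375, Var(U) = 0.026041667
E[B] = 0.4, Var(B) = 0.16
E[U²] = 0.026041667 + 0.375² = 0.16666667
E[B²] = 0.16 + 0.4² = 0.32
Var(Z) = 0.16666667*0.32 - (0.375*0.4)²
= 0.053333333 - 0.0225 = 0.030833333

0.030833333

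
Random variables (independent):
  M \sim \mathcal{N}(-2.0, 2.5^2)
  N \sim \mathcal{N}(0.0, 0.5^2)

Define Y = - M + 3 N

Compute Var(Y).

For independent RVs: Var(aX + bY) = a²Var(X) + b²Var(Y)
Var(M) = 6.25
Var(N) = 0.25
Var(Y) = (-1)²*6.25 + 3²*0.25
= 1*6.25 + 9*0.25 = 8.5

8.5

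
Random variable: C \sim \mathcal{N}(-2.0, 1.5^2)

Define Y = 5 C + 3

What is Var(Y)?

For Y = aC + b: Var(Y) = a² * Var(C)
Var(C) = 1.5^2 = 2.25
Var(Y) = 5² * 2.25 = 25 * 2.25 = 56.25

56.25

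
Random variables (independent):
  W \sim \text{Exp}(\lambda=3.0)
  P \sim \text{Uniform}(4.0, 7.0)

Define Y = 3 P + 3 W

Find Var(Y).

For independent RVs: Var(aX + bY) = a²Var(X) + b²Var(Y)
Var(W) = 0.11111111
Var(P) = 0.75
Var(Y) = 3²*0.11111111 + 3²*0.75
= 9*0.11111111 + 9*0.75 = 7.75

7.75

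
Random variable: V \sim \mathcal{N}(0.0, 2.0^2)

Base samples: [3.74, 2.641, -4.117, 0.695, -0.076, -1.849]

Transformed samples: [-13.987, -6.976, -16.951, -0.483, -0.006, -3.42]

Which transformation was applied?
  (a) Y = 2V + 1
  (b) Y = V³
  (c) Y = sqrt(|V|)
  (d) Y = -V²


Checking option (d) Y = -V²:
  V = 3.74 -> Y = -13.987 ✓
  V = 2.641 -> Y = -6.976 ✓
  V = -4.117 -> Y = -16.951 ✓
All samples match this transformation.

(d) -V²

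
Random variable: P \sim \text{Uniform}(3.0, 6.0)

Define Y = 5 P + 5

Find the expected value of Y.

For Y = 5P + 5:
E[Y] = 5 * E[P] + 5
E[P] = (3 + 6)/2 = 4.5
E[Y] = 5 * 4.5 + 5 = 27.5

27.5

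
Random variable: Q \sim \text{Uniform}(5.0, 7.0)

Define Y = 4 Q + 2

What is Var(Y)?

For Y = aQ + b: Var(Y) = a² * Var(Q)
Var(Q) = (7 - 5)^2/12 = 0.33333333
Var(Y) = 4² * 0.33333333 = 16 * 0.33333333 = 5.3333333

5.3333333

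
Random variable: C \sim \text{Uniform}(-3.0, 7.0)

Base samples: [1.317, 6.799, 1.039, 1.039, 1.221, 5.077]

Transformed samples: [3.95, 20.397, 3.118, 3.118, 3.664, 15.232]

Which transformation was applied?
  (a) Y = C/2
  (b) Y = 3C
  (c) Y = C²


Checking option (b) Y = 3C:
  C = 1.317 -> Y = 3.95 ✓
  C = 6.799 -> Y = 20.397 ✓
  C = 1.039 -> Y = 3.118 ✓
All samples match this transformation.

(b) 3C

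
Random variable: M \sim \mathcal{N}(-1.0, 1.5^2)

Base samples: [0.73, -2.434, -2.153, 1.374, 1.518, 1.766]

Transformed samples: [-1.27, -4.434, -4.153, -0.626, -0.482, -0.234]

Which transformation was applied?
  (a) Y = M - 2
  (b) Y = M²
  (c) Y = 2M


Checking option (a) Y = M - 2:
  M = 0.73 -> Y = -1.27 ✓
  M = -2.434 -> Y = -4.434 ✓
  M = -2.153 -> Y = -4.153 ✓
All samples match this transformation.

(a) M - 2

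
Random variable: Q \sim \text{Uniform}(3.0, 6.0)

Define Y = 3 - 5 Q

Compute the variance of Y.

For Y = aQ + b: Var(Y) = a² * Var(Q)
Var(Q) = (6 - 3)^2/12 = 0.75
Var(Y) = (-5)² * 0.75 = 25 * 0.75 = 18.75

18.75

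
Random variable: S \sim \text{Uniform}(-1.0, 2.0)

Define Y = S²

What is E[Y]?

E[S²] = Var(S) + (E[S])² = 0.75 + 0.25 = 1

1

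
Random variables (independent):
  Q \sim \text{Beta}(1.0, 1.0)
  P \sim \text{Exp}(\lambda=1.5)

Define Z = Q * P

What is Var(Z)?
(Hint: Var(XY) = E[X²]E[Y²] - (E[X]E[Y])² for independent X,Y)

Var(XY) = E[X²]E[Y²] - (E[X]E[Y])²
E[Q] = 0.5, Var(Q) = 0.083333333
E[P] = 0.66666667, Var(P) = 0.44444444
E[Q²] = 0.083333333 + 0.5² = 0.33333333
E[P²] = 0.44444444 + 0.66666667² = 0.88888889
Var(Z) = 0.33333333*0.88888889 - (0.5*0.66666667)²
= 0.2962963 - 0.11111111 = 0.18518519

0.18518519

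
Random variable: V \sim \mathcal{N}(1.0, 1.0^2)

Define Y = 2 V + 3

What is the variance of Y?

For Y = aV + b: Var(Y) = a² * Var(V)
Var(V) = 1.0^2 = 1
Var(Y) = 2² * 1 = 4 * 1 = 4

4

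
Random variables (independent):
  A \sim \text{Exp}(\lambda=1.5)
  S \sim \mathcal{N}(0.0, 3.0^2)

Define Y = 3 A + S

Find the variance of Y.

For independent RVs: Var(aX + bY) = a²Var(X) + b²Var(Y)
Var(A) = 0.44444444
Var(S) = 9
Var(Y) = 3²*0.44444444 + 1²*9
= 9*0.44444444 + 1*9 = 13

13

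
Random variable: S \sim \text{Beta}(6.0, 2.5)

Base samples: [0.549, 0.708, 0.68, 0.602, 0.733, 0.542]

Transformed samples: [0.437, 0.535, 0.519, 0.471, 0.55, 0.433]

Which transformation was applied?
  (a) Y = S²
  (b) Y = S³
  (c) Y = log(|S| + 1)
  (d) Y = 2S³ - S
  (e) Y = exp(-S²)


Checking option (c) Y = log(|S| + 1):
  S = 0.549 -> Y = 0.437 ✓
  S = 0.708 -> Y = 0.535 ✓
  S = 0.68 -> Y = 0.519 ✓
All samples match this transformation.

(c) log(|S| + 1)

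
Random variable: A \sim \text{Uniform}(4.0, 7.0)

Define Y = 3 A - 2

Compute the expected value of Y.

For Y = 3A - 2:
E[Y] = 3 * E[A] - 2
E[A] = (4 + 7)/2 = 5.5
E[Y] = 3 * 5.5 - 2 = 14.5

14.5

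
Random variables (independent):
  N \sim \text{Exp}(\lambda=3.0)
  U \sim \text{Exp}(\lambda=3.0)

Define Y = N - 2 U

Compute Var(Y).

For independent RVs: Var(aX + bY) = a²Var(X) + b²Var(Y)
Var(N) = 0.11111111
Var(U) = 0.11111111
Var(Y) = 1²*0.11111111 + (-2)²*0.11111111
= 1*0.11111111 + 4*0.11111111 = 0.55555556

0.55555556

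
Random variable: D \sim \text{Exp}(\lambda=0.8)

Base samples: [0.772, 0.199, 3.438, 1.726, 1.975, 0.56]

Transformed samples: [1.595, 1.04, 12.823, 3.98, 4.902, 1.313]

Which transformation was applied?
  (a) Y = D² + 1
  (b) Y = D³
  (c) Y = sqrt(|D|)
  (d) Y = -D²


Checking option (a) Y = D² + 1:
  D = 0.772 -> Y = 1.595 ✓
  D = 0.199 -> Y = 1.04 ✓
  D = 3.438 -> Y = 12.823 ✓
All samples match this transformation.

(a) D² + 1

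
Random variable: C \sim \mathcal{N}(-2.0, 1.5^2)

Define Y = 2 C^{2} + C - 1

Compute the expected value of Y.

E[Y] = 2*E[C²] + 1*E[C] - 1
E[C] = -2
E[C²] = Var(C) + (E[C])² = 2.25 + 4 = 6.25
E[Y] = 2*6.25 + 1*(-2) - 1 = 9.5

9.5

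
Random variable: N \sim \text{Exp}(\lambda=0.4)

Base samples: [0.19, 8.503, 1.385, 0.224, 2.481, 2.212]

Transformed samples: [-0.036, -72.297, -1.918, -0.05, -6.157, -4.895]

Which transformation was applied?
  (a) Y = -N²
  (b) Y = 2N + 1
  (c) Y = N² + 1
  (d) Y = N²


Checking option (a) Y = -N²:
  N = 0.19 -> Y = -0.036 ✓
  N = 8.503 -> Y = -72.297 ✓
  N = 1.385 -> Y = -1.918 ✓
All samples match this transformation.

(a) -N²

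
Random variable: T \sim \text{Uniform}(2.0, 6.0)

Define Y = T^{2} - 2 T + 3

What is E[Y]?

E[Y] = 1*E[T²] - 2*E[T] + 3
E[T] = 4
E[T²] = Var(T) + (E[T])² = 1.3333333 + 16 = 17.333333
E[Y] = 1*17.333333 - 2*4 + 3 = 12.333333

12.333333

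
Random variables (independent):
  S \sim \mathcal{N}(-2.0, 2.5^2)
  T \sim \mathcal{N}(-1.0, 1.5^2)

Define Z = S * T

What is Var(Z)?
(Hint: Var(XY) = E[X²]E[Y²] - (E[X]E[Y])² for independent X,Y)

Var(XY) = E[X²]E[Y²] - (E[X]E[Y])²
E[S] = -2, Var(S) = 6.25
E[T] = -1, Var(T) = 2.25
E[S²] = 6.25 + (-2)² = 10.25
E[T²] = 2.25 + (-1)² = 3.25
Var(Z) = 10.25*3.25 - (-2*(-1))²
= 33.3125 - 4 = 29.3125

29.3125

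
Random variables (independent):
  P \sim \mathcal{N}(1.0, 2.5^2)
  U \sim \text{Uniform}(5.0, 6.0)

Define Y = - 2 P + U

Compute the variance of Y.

For independent RVs: Var(aX + bY) = a²Var(X) + b²Var(Y)
Var(P) = 6.25
Var(U) = 0.083333333
Var(Y) = (-2)²*6.25 + 1²*0.083333333
= 4*6.25 + 1*0.083333333 = 25.083333

25.083333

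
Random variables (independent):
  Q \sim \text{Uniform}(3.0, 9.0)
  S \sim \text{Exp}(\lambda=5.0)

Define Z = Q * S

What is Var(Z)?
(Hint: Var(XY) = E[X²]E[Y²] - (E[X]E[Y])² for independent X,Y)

Var(XY) = E[X²]E[Y²] - (E[X]E[Y])²
E[Q] = 6, Var(Q) = 3
E[S] = 0.2, Var(S) = 0.04
E[Q²] = 3 + 6² = 39
E[S²] = 0.04 + 0.2² = 0.08
Var(Z) = 39*0.08 - (6*0.2)²
= 3.12 - 1.44 = 1.68

1.68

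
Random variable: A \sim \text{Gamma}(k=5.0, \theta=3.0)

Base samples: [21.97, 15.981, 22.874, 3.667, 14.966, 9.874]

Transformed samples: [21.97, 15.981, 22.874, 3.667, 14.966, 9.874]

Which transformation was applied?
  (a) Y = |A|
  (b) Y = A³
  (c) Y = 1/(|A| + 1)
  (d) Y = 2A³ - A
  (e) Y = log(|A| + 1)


Checking option (a) Y = |A|:
  A = 21.97 -> Y = 21.97 ✓
  A = 15.981 -> Y = 15.981 ✓
  A = 22.874 -> Y = 22.874 ✓
All samples match this transformation.

(a) |A|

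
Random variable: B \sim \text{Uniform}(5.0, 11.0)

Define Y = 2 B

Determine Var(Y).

For Y = aB + b: Var(Y) = a² * Var(B)
Var(B) = (11 - 5)^2/12 = 3
Var(Y) = 2² * 3 = 4 * 3 = 12

12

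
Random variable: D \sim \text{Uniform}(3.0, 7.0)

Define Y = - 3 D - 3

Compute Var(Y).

For Y = aD + b: Var(Y) = a² * Var(D)
Var(D) = (7 - 3)^2/12 = 1.3333333
Var(Y) = (-3)² * 1.3333333 = 9 * 1.3333333 = 12

12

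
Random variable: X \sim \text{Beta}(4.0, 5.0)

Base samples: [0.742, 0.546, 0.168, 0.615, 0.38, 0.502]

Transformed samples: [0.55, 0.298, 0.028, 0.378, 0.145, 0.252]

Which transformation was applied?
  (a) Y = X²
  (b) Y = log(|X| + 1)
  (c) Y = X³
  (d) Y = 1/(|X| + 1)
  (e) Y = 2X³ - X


Checking option (a) Y = X²:
  X = 0.742 -> Y = 0.55 ✓
  X = 0.546 -> Y = 0.298 ✓
  X = 0.168 -> Y = 0.028 ✓
All samples match this transformation.

(a) X²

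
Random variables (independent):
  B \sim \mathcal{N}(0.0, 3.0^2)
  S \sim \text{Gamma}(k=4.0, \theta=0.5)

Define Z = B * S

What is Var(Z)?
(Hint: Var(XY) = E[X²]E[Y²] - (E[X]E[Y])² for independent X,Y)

Var(XY) = E[X²]E[Y²] - (E[X]E[Y])²
E[B] = 0, Var(B) = 9
E[S] = 2, Var(S) = 1
E[B²] = 9 + 0² = 9
E[S²] = 1 + 2² = 5
Var(Z) = 9*5 - (0*2)²
= 45 - 0 = 45

45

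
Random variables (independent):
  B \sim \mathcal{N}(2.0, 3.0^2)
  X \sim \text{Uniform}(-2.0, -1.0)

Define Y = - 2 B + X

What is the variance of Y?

For independent RVs: Var(aX + bY) = a²Var(X) + b²Var(Y)
Var(B) = 9
Var(X) = 0.083333333
Var(Y) = (-2)²*9 + 1²*0.083333333
= 4*9 + 1*0.083333333 = 36.083333

36.083333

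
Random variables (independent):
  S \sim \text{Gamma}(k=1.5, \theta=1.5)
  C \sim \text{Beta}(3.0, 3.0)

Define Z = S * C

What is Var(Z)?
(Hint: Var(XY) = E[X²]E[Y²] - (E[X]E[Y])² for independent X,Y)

Var(XY) = E[X²]E[Y²] - (E[X]E[Y])²
E[S] = 2.25, Var(S) = 3.375
E[C] = 0.5, Var(C) = 0.035714286
E[S²] = 3.375 + 2.25² = 8.4375
E[C²] = 0.035714286 + 0.5² = 0.28571429
Var(Z) = 8.4375*0.28571429 - (2.25*0.5)²
= 2.4107143 - 1.265625 = 1.1450893

1.1450893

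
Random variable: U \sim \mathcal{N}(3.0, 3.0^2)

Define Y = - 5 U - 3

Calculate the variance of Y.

For Y = aU + b: Var(Y) = a² * Var(U)
Var(U) = 3.0^2 = 9
Var(Y) = (-5)² * 9 = 25 * 9 = 225

225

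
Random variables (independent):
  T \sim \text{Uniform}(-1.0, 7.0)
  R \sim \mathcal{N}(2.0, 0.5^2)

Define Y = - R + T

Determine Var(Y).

For independent RVs: Var(aX + bY) = a²Var(X) + b²Var(Y)
Var(T) = 5.3333333
Var(R) = 0.25
Var(Y) = 1²*5.3333333 + (-1)²*0.25
= 1*5.3333333 + 1*0.25 = 5.5833333

5.5833333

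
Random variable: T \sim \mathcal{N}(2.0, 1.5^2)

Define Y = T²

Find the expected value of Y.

Using E[X²] = Var(X) + (E[X])²:
E[T] = 2
Var(T) = 1.5^2 = 2.25
E[T²] = 2.25 + 2² = 2.25 + 4 = 6.25

6.25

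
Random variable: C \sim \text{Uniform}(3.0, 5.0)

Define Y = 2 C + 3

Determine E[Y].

For Y = 2C + 3:
E[Y] = 2 * E[C] + 3
E[C] = (3 + 5)/2 = 4
E[Y] = 2 * 4 + 3 = 11

11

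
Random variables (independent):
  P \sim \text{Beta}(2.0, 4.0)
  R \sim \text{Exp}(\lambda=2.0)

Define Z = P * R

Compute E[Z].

For independent RVs: E[XY] = E[X]*E[Y]
E[P] = 0.33333333
E[R] = 0.5
E[Z] = 0.33333333 * 0.5 = 0.16666667

0.16666667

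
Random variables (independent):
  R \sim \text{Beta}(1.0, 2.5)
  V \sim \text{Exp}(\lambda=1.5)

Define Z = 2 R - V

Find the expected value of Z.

E[Z] = 2*E[R] - 1*E[V]
E[R] = 0.28571429
E[V] = 0.66666667
E[Z] = 2*0.28571429 - 1*0.66666667 = -0.095238095

-0.095238095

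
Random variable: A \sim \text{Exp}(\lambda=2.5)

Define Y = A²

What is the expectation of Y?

Using E[X²] = Var(X) + (E[X])²:
E[A] = 0.4
Var(A) = 1/2.5^2 = 0.16
E[A²] = 0.16 + 0.4² = 0.16 + 0.16 = 0.32

0.32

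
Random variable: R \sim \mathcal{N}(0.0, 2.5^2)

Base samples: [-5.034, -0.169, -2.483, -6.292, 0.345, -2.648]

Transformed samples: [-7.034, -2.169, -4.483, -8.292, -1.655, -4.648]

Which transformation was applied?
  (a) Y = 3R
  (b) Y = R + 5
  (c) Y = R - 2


Checking option (c) Y = R - 2:
  R = -5.034 -> Y = -7.034 ✓
  R = -0.169 -> Y = -2.169 ✓
  R = -2.483 -> Y = -4.483 ✓
All samples match this transformation.

(c) R - 2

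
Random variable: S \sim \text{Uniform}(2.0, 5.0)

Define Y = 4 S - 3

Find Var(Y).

For Y = aS + b: Var(Y) = a² * Var(S)
Var(S) = (5 - 2)^2/12 = 0.75
Var(Y) = 4² * 0.75 = 16 * 0.75 = 12

12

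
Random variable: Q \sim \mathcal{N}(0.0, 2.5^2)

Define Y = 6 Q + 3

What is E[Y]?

For Y = 6Q + 3:
E[Y] = 6 * E[Q] + 3
E[Q] = 0.0 = 0
E[Y] = 6 * 0 + 3 = 3

3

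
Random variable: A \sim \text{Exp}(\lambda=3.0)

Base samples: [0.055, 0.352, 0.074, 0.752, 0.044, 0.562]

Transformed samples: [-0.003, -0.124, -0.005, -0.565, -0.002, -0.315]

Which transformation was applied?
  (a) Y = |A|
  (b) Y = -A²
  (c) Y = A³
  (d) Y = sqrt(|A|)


Checking option (b) Y = -A²:
  A = 0.055 -> Y = -0.003 ✓
  A = 0.352 -> Y = -0.124 ✓
  A = 0.074 -> Y = -0.005 ✓
All samples match this transformation.

(b) -A²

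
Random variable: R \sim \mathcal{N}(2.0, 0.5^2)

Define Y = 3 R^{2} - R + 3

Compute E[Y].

E[Y] = 3*E[R²] - 1*E[R] + 3
E[R] = 2
E[R²] = Var(R) + (E[R])² = 0.25 + 4 = 4.25
E[Y] = 3*4.25 - 1*2 + 3 = 13.75

13.75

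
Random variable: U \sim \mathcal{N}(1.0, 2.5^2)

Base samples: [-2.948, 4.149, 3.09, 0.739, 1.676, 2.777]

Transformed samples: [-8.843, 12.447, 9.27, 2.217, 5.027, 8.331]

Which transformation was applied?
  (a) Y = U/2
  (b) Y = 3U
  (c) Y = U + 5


Checking option (b) Y = 3U:
  U = -2.948 -> Y = -8.843 ✓
  U = 4.149 -> Y = 12.447 ✓
  U = 3.09 -> Y = 9.27 ✓
All samples match this transformation.

(b) 3U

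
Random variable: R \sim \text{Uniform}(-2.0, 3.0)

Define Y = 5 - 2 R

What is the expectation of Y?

For Y = -2R + 5:
E[Y] = -2 * E[R] + 5
E[R] = (-2 + 3)/2 = 0.5
E[Y] = -2 * 0.5 + 5 = 4

4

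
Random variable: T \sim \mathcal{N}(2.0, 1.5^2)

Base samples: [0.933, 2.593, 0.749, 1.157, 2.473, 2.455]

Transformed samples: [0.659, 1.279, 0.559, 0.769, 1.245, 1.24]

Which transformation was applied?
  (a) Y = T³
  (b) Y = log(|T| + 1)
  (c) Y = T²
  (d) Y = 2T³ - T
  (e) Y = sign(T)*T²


Checking option (b) Y = log(|T| + 1):
  T = 0.933 -> Y = 0.659 ✓
  T = 2.593 -> Y = 1.279 ✓
  T = 0.749 -> Y = 0.559 ✓
All samples match this transformation.

(b) log(|T| + 1)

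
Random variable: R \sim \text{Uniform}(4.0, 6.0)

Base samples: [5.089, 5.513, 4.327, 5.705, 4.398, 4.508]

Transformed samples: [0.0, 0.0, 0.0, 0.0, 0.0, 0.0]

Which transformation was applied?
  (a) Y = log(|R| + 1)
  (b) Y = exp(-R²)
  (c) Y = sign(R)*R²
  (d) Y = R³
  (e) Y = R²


Checking option (b) Y = exp(-R²):
  R = 5.089 -> Y = 0.0 ✓
  R = 5.513 -> Y = 0.0 ✓
  R = 4.327 -> Y = 0.0 ✓
All samples match this transformation.

(b) exp(-R²)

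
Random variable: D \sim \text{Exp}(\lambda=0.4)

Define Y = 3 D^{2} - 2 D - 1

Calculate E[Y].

E[Y] = 3*E[D²] - 2*E[D] - 1
E[D] = 2.5
E[D²] = Var(D) + (E[D])² = 6.25 + 6.25 = 12.5
E[Y] = 3*12.5 - 2*2.5 - 1 = 31.5

31.5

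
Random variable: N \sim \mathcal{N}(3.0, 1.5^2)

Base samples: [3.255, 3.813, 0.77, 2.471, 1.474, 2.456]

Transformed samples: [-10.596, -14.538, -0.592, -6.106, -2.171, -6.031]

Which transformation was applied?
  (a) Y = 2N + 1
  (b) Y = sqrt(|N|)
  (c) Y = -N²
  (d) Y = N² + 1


Checking option (c) Y = -N²:
  N = 3.255 -> Y = -10.596 ✓
  N = 3.813 -> Y = -14.538 ✓
  N = 0.77 -> Y = -0.592 ✓
All samples match this transformation.

(c) -N²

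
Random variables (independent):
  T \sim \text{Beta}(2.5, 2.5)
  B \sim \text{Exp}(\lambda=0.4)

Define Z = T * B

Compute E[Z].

For independent RVs: E[XY] = E[X]*E[Y]
E[T] = 0.5
E[B] = 2.5
E[Z] = 0.5 * 2.5 = 1.25

1.25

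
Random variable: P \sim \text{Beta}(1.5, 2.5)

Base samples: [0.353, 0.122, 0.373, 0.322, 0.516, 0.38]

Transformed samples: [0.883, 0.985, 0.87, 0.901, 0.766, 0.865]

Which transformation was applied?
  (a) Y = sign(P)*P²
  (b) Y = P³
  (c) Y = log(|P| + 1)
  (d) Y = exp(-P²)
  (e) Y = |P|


Checking option (d) Y = exp(-P²):
  P = 0.353 -> Y = 0.883 ✓
  P = 0.122 -> Y = 0.985 ✓
  P = 0.373 -> Y = 0.87 ✓
All samples match this transformation.

(d) exp(-P²)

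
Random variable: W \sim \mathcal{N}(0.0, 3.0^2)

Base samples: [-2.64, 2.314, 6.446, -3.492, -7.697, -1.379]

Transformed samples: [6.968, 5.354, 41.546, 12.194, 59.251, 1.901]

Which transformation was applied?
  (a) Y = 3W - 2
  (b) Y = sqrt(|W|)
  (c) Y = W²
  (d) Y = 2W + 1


Checking option (c) Y = W²:
  W = -2.64 -> Y = 6.968 ✓
  W = 2.314 -> Y = 5.354 ✓
  W = 6.446 -> Y = 41.546 ✓
All samples match this transformation.

(c) W²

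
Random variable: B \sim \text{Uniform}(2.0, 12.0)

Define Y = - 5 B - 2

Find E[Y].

For Y = -5B - 2:
E[Y] = -5 * E[B] - 2
E[B] = (2 + 12)/2 = 7
E[Y] = -5 * 7 - 2 = -37

-37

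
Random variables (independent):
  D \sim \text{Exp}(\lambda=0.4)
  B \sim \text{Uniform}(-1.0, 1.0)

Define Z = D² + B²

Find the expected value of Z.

E[Z] = E[D²] + E[B²]
E[D²] = Var(D) + E[D]² = 6.25 + 6.25 = 12.5
E[B²] = Var(B) + E[B]² = 0.33333333 + 0 = 0.33333333
E[Z] = 12.5 + 0.33333333 = 12.833333

12.833333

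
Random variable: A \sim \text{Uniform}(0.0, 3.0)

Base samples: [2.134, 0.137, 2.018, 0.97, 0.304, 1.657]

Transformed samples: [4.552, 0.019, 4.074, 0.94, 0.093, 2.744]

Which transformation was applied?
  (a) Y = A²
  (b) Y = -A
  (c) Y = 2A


Checking option (a) Y = A²:
  A = 2.134 -> Y = 4.552 ✓
  A = 0.137 -> Y = 0.019 ✓
  A = 2.018 -> Y = 4.074 ✓
All samples match this transformation.

(a) A²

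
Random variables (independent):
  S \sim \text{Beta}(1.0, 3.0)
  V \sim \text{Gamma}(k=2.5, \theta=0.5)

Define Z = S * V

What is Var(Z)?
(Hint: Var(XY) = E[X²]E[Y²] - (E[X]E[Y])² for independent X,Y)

Var(XY) = E[X²]E[Y²] - (E[X]E[Y])²
E[S] = 0.25, Var(S) = 0.0375
E[V] = 1.25, Var(V) = 0.625
E[S²] = 0.0375 + 0.25² = 0.1
E[V²] = 0.625 + 1.25² = 2.1875
Var(Z) = 0.1*2.1875 - (0.25*1.25)²
= 0.21875 - 0.09765625 = 0.12109375

0.12109375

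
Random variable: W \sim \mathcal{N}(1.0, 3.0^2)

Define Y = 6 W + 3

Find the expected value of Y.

For Y = 6W + 3:
E[Y] = 6 * E[W] + 3
E[W] = 1.0 = 1
E[Y] = 6 * 1 + 3 = 9

9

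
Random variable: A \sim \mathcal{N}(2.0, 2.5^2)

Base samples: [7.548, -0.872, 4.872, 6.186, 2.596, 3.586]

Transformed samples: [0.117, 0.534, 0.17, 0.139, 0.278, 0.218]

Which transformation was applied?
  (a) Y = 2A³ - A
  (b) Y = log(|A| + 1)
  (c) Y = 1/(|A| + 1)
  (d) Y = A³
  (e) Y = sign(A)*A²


Checking option (c) Y = 1/(|A| + 1):
  A = 7.548 -> Y = 0.117 ✓
  A = -0.872 -> Y = 0.534 ✓
  A = 4.872 -> Y = 0.17 ✓
All samples match this transformation.

(c) 1/(|A| + 1)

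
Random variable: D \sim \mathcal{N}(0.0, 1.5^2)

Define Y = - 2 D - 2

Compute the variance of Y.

For Y = aD + b: Var(Y) = a² * Var(D)
Var(D) = 1.5^2 = 2.25
Var(Y) = (-2)² * 2.25 = 4 * 2.25 = 9

9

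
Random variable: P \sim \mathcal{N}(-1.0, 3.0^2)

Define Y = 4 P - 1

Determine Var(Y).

For Y = aP + b: Var(Y) = a² * Var(P)
Var(P) = 3.0^2 = 9
Var(Y) = 4² * 9 = 16 * 9 = 144

144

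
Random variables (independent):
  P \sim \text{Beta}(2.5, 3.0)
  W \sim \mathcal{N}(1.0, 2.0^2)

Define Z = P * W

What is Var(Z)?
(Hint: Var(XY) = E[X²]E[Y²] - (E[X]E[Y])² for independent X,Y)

Var(XY) = E[X²]E[Y²] - (E[X]E[Y])²
E[P] = 0.45454545, Var(P) = 0.038143675
E[W] = 1, Var(W) = 4
E[P²] = 0.038143675 + 0.45454545² = 0.24475524
E[W²] = 4 + 1² = 5
Var(Z) = 0.24475524*5 - (0.45454545*1)²
= 1.2237762 - 0.20661157 = 1.0171647

1.0171647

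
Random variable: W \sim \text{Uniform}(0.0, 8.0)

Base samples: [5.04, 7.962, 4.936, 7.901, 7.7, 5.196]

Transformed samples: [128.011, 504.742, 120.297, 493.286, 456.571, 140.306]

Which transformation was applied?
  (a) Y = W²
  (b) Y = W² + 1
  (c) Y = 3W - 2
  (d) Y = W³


Checking option (d) Y = W³:
  W = 5.04 -> Y = 128.011 ✓
  W = 7.962 -> Y = 504.742 ✓
  W = 4.936 -> Y = 120.297 ✓
All samples match this transformation.

(d) W³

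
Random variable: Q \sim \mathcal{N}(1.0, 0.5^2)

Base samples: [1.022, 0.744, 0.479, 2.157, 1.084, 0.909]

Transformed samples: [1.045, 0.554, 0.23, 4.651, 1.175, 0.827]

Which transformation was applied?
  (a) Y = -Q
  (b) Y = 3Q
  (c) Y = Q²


Checking option (c) Y = Q²:
  Q = 1.022 -> Y = 1.045 ✓
  Q = 0.744 -> Y = 0.554 ✓
  Q = 0.479 -> Y = 0.23 ✓
All samples match this transformation.

(c) Q²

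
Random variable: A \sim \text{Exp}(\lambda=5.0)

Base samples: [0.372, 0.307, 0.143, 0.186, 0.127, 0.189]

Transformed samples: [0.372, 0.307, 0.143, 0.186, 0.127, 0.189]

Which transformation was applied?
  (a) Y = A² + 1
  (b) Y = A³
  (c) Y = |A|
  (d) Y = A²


Checking option (c) Y = |A|:
  A = 0.372 -> Y = 0.372 ✓
  A = 0.307 -> Y = 0.307 ✓
  A = 0.143 -> Y = 0.143 ✓
All samples match this transformation.

(c) |A|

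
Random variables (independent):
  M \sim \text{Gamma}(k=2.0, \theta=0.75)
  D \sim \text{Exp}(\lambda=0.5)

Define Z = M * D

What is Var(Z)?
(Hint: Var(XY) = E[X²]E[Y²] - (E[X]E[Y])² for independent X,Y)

Var(XY) = E[X²]E[Y²] - (E[X]E[Y])²
E[M] = 1.5, Var(M) = 1.125
E[D] = 2, Var(D) = 4
E[M²] = 1.125 + 1.5² = 3.375
E[D²] = 4 + 2² = 8
Var(Z) = 3.375*8 - (1.5*2)²
= 27 - 9 = 18

18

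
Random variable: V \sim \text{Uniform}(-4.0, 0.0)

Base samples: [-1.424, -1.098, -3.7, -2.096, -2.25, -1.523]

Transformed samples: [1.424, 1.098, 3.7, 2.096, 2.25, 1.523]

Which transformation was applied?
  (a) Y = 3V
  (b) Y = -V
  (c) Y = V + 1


Checking option (b) Y = -V:
  V = -1.424 -> Y = 1.424 ✓
  V = -1.098 -> Y = 1.098 ✓
  V = -3.7 -> Y = 3.7 ✓
All samples match this transformation.

(b) -V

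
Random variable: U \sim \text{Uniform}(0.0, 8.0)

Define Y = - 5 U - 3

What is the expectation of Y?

For Y = -5U - 3:
E[Y] = -5 * E[U] - 3
E[U] = (0 + 8)/2 = 4
E[Y] = -5 * 4 - 3 = -23

-23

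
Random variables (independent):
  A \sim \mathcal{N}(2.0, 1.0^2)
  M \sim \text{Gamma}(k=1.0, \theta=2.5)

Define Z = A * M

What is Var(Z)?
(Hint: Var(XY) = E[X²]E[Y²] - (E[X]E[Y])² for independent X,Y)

Var(XY) = E[X²]E[Y²] - (E[X]E[Y])²
E[A] = 2, Var(A) = 1
E[M] = 2.5, Var(M) = 6.25
E[A²] = 1 + 2² = 5
E[M²] = 6.25 + 2.5² = 12.5
Var(Z) = 5*12.5 - (2*2.5)²
= 62.5 - 25 = 37.5

37.5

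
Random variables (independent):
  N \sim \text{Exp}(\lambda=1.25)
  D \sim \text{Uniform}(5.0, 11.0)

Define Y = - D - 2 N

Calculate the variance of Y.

For independent RVs: Var(aX + bY) = a²Var(X) + b²Var(Y)
Var(N) = 0.64
Var(D) = 3
Var(Y) = (-2)²*0.64 + (-1)²*3
= 4*0.64 + 1*3 = 5.56

5.56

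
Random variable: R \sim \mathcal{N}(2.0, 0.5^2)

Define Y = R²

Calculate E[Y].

E[R²] = Var(R) + (E[R])² = 0.25 + 4 = 4.25

4.25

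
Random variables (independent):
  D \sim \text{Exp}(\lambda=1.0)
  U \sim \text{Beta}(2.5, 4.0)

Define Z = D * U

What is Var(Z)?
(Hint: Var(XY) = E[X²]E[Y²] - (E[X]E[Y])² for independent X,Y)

Var(XY) = E[X²]E[Y²] - (E[X]E[Y])²
E[D] = 1, Var(D) = 1
E[U] = 0.38461538, Var(U) = 0.031558185
E[D²] = 1 + 1² = 2
E[U²] = 0.031558185 + 0.38461538² = 0.17948718
Var(Z) = 2*0.17948718 - (1*0.38461538)²
= 0.35897436 - 0.14792899 = 0.21104536

0.21104536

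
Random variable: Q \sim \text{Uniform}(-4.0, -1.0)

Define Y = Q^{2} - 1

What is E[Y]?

E[Y] = 1*E[Q²] - 1
E[Q] = -2.5
E[Q²] = Var(Q) + (E[Q])² = 0.75 + 6.25 = 7
E[Y] = 1*7 - 1 = 6

6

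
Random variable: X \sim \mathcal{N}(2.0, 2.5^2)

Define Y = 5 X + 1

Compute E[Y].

For Y = 5X + 1:
E[Y] = 5 * E[X] + 1
E[X] = 2.0 = 2
E[Y] = 5 * 2 + 1 = 11

11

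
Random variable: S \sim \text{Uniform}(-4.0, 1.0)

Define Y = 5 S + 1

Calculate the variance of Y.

For Y = aS + b: Var(Y) = a² * Var(S)
Var(S) = (1 + 4)^2/12 = 2.0833333
Var(Y) = 5² * 2.0833333 = 25 * 2.0833333 = 52.083333

52.083333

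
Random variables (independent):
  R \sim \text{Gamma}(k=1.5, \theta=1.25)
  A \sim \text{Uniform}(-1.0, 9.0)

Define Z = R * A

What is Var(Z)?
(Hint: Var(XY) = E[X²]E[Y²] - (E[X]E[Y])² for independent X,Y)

Var(XY) = E[X²]E[Y²] - (E[X]E[Y])²
E[R] = 1.875, Var(R) = 2.34375
E[A] = 4, Var(A) = 8.3333333
E[R²] = 2.34375 + 1.875² = 5.859375
E[A²] = 8.3333333 + 4² = 24.333333
Var(Z) = 5.859375*24.333333 - (1.875*4)²
= 142.57812 - 56.25 = 86.328125

86.328125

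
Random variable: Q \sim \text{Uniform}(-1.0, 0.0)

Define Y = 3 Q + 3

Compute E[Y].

For Y = 3Q + 3:
E[Y] = 3 * E[Q] + 3
E[Q] = (-1 + 0)/2 = -0.5
E[Y] = 3 * (-0.5) + 3 = 1.5

1.5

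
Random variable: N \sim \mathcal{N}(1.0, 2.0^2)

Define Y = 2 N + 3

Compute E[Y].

For Y = 2N + 3:
E[Y] = 2 * E[N] + 3
E[N] = 1.0 = 1
E[Y] = 2 * 1 + 3 = 5

5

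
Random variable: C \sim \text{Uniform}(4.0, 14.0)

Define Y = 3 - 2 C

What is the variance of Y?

For Y = aC + b: Var(Y) = a² * Var(C)
Var(C) = (14 - 4)^2/12 = 8.3333333
Var(Y) = (-2)² * 8.3333333 = 4 * 8.3333333 = 33.333333

33.333333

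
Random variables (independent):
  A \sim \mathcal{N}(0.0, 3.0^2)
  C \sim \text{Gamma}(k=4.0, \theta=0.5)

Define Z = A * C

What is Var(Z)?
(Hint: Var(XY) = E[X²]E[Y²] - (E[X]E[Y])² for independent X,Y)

Var(XY) = E[X²]E[Y²] - (E[X]E[Y])²
E[A] = 0, Var(A) = 9
E[C] = 2, Var(C) = 1
E[A²] = 9 + 0² = 9
E[C²] = 1 + 2² = 5
Var(Z) = 9*5 - (0*2)²
= 45 - 0 = 45

45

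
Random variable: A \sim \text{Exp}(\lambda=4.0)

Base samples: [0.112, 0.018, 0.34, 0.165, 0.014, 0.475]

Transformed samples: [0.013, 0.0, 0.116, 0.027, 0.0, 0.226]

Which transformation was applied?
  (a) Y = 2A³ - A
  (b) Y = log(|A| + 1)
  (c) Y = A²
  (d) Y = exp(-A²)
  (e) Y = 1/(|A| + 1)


Checking option (c) Y = A²:
  A = 0.112 -> Y = 0.013 ✓
  A = 0.018 -> Y = 0.0 ✓
  A = 0.34 -> Y = 0.116 ✓
All samples match this transformation.

(c) A²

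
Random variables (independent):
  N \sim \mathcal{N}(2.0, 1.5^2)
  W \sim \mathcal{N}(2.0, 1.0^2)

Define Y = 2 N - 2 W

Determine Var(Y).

For independent RVs: Var(aX + bY) = a²Var(X) + b²Var(Y)
Var(N) = 2.25
Var(W) = 1
Var(Y) = 2²*2.25 + (-2)²*1
= 4*2.25 + 4*1 = 13

13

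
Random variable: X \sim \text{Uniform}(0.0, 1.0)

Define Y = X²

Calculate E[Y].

E[X²] = Var(X) + (E[X])² = 0.083333333 + 0.25 = 0.33333333

0.33333333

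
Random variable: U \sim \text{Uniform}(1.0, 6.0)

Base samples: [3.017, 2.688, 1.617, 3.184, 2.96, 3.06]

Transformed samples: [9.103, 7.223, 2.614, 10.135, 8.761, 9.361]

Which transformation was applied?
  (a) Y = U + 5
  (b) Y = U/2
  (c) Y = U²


Checking option (c) Y = U²:
  U = 3.017 -> Y = 9.103 ✓
  U = 2.688 -> Y = 7.223 ✓
  U = 1.617 -> Y = 2.614 ✓
All samples match this transformation.

(c) U²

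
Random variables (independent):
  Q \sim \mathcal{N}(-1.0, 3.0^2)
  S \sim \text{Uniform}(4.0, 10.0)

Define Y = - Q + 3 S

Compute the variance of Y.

For independent RVs: Var(aX + bY) = a²Var(X) + b²Var(Y)
Var(Q) = 9
Var(S) = 3
Var(Y) = (-1)²*9 + 3²*3
= 1*9 + 9*3 = 36

36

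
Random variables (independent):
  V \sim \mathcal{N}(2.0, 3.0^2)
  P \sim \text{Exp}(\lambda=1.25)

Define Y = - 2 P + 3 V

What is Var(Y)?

For independent RVs: Var(aX + bY) = a²Var(X) + b²Var(Y)
Var(V) = 9
Var(P) = 0.64
Var(Y) = 3²*9 + (-2)²*0.64
= 9*9 + 4*0.64 = 83.56

83.56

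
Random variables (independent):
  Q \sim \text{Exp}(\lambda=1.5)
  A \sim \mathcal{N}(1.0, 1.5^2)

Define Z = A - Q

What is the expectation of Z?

E[Z] = -1*E[Q] + 1*E[A]
E[Q] = 0.66666667
E[A] = 1
E[Z] = -1*0.66666667 + 1*1 = 0.33333333

0.33333333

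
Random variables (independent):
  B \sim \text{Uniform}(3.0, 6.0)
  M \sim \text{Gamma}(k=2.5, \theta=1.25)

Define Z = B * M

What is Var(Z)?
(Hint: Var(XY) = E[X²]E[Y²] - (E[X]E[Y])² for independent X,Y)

Var(XY) = E[X²]E[Y²] - (E[X]E[Y])²
E[B] = 4.5, Var(B) = 0.75
E[M] = 3.125, Var(M) = 3.90625
E[B²] = 0.75 + 4.5² = 21
E[M²] = 3.90625 + 3.125² = 13.671875
Var(Z) = 21*13.671875 - (4.5*3.125)²
= 287.10938 - 197.75391 = 89.355469

89.355469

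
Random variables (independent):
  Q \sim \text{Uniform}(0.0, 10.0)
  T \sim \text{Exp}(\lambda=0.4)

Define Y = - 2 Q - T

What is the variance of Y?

For independent RVs: Var(aX + bY) = a²Var(X) + b²Var(Y)
Var(Q) = 8.3333333
Var(T) = 6.25
Var(Y) = (-2)²*8.3333333 + (-1)²*6.25
= 4*8.3333333 + 1*6.25 = 39.583333

39.583333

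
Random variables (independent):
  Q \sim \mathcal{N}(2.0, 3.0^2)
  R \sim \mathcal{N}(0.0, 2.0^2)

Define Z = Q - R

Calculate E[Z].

E[Z] = 1*E[Q] - 1*E[R]
E[Q] = 2
E[R] = 0
E[Z] = 1*2 - 1*0 = 2

2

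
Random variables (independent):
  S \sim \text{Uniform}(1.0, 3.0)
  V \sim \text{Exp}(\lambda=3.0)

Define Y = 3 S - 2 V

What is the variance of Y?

For independent RVs: Var(aX + bY) = a²Var(X) + b²Var(Y)
Var(S) = 0.33333333
Var(V) = 0.11111111
Var(Y) = 3²*0.33333333 + (-2)²*0.11111111
= 9*0.33333333 + 4*0.11111111 = 3.4444444

3.4444444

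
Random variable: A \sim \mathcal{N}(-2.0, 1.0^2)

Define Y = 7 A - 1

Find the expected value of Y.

For Y = 7A - 1:
E[Y] = 7 * E[A] - 1
E[A] = -2.0 = -2
E[Y] = 7 * (-2) - 1 = -15

-15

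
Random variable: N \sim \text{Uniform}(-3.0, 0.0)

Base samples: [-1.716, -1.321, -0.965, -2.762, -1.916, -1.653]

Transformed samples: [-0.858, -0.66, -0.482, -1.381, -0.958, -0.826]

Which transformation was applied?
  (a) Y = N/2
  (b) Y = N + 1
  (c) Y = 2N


Checking option (a) Y = N/2:
  N = -1.716 -> Y = -0.858 ✓
  N = -1.321 -> Y = -0.66 ✓
  N = -0.965 -> Y = -0.482 ✓
All samples match this transformation.

(a) N/2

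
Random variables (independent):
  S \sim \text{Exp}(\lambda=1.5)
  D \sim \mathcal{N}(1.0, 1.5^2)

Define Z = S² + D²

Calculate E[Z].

E[Z] = E[S²] + E[D²]
E[S²] = Var(S) + E[S]² = 0.44444444 + 0.44444444 = 0.88888889
E[D²] = Var(D) + E[D]² = 2.25 + 1 = 3.25
E[Z] = 0.88888889 + 3.25 = 4.1388889

4.1388889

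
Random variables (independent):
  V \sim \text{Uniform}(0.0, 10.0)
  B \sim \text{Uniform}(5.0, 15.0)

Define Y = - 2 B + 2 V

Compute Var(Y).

For independent RVs: Var(aX + bY) = a²Var(X) + b²Var(Y)
Var(V) = 8.3333333
Var(B) = 8.3333333
Var(Y) = 2²*8.3333333 + (-2)²*8.3333333
= 4*8.3333333 + 4*8.3333333 = 66.666667

66.666667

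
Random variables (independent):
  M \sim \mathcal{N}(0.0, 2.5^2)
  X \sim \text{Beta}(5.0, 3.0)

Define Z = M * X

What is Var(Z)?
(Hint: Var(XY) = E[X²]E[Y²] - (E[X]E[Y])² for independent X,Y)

Var(XY) = E[X²]E[Y²] - (E[X]E[Y])²
E[M] = 0, Var(M) = 6.25
E[X] = 0.625, Var(X) = 0.026041667
E[M²] = 6.25 + 0² = 6.25
E[X²] = 0.026041667 + 0.625² = 0.41666667
Var(Z) = 6.25*0.41666667 - (0*0.625)²
= 2.6041667 - 0 = 2.6041667

2.6041667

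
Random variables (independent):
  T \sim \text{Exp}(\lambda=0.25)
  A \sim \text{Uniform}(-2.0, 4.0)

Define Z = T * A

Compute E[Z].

For independent RVs: E[XY] = E[X]*E[Y]
E[T] = 4
E[A] = 1
E[Z] = 4 * 1 = 4

4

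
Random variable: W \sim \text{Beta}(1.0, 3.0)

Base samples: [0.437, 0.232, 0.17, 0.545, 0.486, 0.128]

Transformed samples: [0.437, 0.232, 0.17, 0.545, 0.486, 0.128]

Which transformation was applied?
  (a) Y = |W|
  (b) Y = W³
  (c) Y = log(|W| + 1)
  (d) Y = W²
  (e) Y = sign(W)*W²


Checking option (a) Y = |W|:
  W = 0.437 -> Y = 0.437 ✓
  W = 0.232 -> Y = 0.232 ✓
  W = 0.17 -> Y = 0.17 ✓
All samples match this transformation.

(a) |W|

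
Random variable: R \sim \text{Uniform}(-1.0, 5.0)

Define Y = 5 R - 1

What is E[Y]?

For Y = 5R - 1:
E[Y] = 5 * E[R] - 1
E[R] = (-1 + 5)/2 = 2
E[Y] = 5 * 2 - 1 = 9

9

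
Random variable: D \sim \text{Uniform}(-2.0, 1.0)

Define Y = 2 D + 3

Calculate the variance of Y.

For Y = aD + b: Var(Y) = a² * Var(D)
Var(D) = (1 + 2)^2/12 = 0.75
Var(Y) = 2² * 0.75 = 4 * 0.75 = 3

3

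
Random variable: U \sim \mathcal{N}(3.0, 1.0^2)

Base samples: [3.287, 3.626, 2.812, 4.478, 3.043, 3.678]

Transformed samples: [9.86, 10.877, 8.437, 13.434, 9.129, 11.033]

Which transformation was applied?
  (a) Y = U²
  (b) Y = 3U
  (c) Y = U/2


Checking option (b) Y = 3U:
  U = 3.287 -> Y = 9.86 ✓
  U = 3.626 -> Y = 10.877 ✓
  U = 2.812 -> Y = 8.437 ✓
All samples match this transformation.

(b) 3U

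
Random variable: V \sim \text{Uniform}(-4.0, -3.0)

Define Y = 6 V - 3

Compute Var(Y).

For Y = aV + b: Var(Y) = a² * Var(V)
Var(V) = (-3 + 4)^2/12 = 0.083333333
Var(Y) = 6² * 0.083333333 = 36 * 0.083333333 = 3

3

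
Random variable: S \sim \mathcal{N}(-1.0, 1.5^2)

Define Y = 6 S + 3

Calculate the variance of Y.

For Y = aS + b: Var(Y) = a² * Var(S)
Var(S) = 1.5^2 = 2.25
Var(Y) = 6² * 2.25 = 36 * 2.25 = 81

81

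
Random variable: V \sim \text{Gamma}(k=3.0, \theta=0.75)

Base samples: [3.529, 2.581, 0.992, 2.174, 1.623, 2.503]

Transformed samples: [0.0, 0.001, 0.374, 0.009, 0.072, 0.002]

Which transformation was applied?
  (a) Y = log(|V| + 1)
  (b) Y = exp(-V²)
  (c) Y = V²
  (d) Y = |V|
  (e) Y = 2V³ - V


Checking option (b) Y = exp(-V²):
  V = 3.529 -> Y = 0.0 ✓
  V = 2.581 -> Y = 0.001 ✓
  V = 0.992 -> Y = 0.374 ✓
All samples match this transformation.

(b) exp(-V²)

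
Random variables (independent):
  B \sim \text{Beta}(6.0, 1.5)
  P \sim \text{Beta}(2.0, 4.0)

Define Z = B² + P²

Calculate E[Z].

E[Z] = E[B²] + E[P²]
E[B²] = Var(B) + E[B]² = 0.018823529 + 0.64 = 0.65882353
E[P²] = Var(P) + E[P]² = 0.031746032 + 0.11111111 = 0.14285714
E[Z] = 0.65882353 + 0.14285714 = 0.80168067

0.80168067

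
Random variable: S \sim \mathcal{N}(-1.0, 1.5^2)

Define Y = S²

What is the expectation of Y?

Using E[X²] = Var(X) + (E[X])²:
E[S] = -1
Var(S) = 1.5^2 = 2.25
E[S²] = 2.25 + (-1)² = 2.25 + 1 = 3.25

3.25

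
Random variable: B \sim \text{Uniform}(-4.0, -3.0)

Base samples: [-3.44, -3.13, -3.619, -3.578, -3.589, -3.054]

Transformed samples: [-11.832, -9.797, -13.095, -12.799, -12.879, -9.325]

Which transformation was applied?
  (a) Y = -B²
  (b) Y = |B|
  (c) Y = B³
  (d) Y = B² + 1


Checking option (a) Y = -B²:
  B = -3.44 -> Y = -11.832 ✓
  B = -3.13 -> Y = -9.797 ✓
  B = -3.619 -> Y = -13.095 ✓
All samples match this transformation.

(a) -B²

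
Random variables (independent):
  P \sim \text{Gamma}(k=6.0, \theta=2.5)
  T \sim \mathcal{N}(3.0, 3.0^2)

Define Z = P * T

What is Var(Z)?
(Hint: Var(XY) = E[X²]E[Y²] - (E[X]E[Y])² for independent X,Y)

Var(XY) = E[X²]E[Y²] - (E[X]E[Y])²
E[P] = 15, Var(P) = 37.5
E[T] = 3, Var(T) = 9
E[P²] = 37.5 + 15² = 262.5
E[T²] = 9 + 3² = 18
Var(Z) = 262.5*18 - (15*3)²
= 4725 - 2025 = 2700

2700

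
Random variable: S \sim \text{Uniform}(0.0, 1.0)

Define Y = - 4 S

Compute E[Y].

For Y = -4S:
E[Y] = -4 * E[S]
E[S] = (0 + 1)/2 = 0.5
E[Y] = -4 * 0.5 = -2

-2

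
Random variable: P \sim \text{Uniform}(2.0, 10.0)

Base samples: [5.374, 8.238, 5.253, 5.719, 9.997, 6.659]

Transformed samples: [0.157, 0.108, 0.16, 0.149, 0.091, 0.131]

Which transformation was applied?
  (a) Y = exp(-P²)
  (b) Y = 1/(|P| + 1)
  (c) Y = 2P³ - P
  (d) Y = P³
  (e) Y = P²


Checking option (b) Y = 1/(|P| + 1):
  P = 5.374 -> Y = 0.157 ✓
  P = 8.238 -> Y = 0.108 ✓
  P = 5.253 -> Y = 0.16 ✓
All samples match this transformation.

(b) 1/(|P| + 1)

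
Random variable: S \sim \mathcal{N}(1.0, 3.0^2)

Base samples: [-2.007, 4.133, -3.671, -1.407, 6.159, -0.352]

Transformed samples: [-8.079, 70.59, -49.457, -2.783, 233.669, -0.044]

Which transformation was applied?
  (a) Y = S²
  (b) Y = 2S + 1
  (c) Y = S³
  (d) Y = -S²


Checking option (c) Y = S³:
  S = -2.007 -> Y = -8.079 ✓
  S = 4.133 -> Y = 70.59 ✓
  S = -3.671 -> Y = -49.457 ✓
All samples match this transformation.

(c) S³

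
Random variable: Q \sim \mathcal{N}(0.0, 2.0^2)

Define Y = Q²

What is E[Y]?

Using E[X²] = Var(X) + (E[X])²:
E[Q] = 0
Var(Q) = 2.0^2 = 4
E[Q²] = 4 + 0² = 4 + 0 = 4

4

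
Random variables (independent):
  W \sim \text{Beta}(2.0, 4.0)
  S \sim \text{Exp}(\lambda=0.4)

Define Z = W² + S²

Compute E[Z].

E[Z] = E[W²] + E[S²]
E[W²] = Var(W) + E[W]² = 0.031746032 + 0.11111111 = 0.14285714
E[S²] = Var(S) + E[S]² = 6.25 + 6.25 = 12.5
E[Z] = 0.14285714 + 12.5 = 12.642857

12.642857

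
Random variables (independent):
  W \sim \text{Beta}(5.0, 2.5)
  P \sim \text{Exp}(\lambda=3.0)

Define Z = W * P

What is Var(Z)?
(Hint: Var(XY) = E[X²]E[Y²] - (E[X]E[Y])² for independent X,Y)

Var(XY) = E[X²]E[Y²] - (E[X]E[Y])²
E[W] = 0.66666667, Var(W) = 0.026143791
E[P] = 0.33333333, Var(P) = 0.11111111
E[W²] = 0.026143791 + 0.66666667² = 0.47058824
E[P²] = 0.11111111 + 0.33333333² = 0.22222222
Var(Z) = 0.47058824*0.22222222 - (0.66666667*0.33333333)²
= 0.10457516 - 0.049382716 = 0.055192447

0.055192447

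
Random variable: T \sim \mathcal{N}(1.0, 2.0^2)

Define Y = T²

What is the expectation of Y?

E[T²] = Var(T) + (E[T])² = 4 + 1 = 5

5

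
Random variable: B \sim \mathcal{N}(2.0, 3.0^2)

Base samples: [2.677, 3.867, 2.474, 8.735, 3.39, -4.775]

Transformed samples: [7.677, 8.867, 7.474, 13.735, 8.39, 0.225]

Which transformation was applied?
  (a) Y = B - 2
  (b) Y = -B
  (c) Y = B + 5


Checking option (c) Y = B + 5:
  B = 2.677 -> Y = 7.677 ✓
  B = 3.867 -> Y = 8.867 ✓
  B = 2.474 -> Y = 7.474 ✓
All samples match this transformation.

(c) B + 5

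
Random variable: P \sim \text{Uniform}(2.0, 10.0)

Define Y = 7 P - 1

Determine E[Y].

For Y = 7P - 1:
E[Y] = 7 * E[P] - 1
E[P] = (2 + 10)/2 = 6
E[Y] = 7 * 6 - 1 = 41

41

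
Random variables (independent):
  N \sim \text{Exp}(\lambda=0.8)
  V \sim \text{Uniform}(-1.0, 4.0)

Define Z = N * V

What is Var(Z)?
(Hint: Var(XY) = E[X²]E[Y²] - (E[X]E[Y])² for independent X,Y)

Var(XY) = E[X²]E[Y²] - (E[X]E[Y])²
E[N] = 1.25, Var(N) = 1.5625
E[V] = 1.5, Var(V) = 2.0833333
E[N²] = 1.5625 + 1.25² = 3.125
E[V²] = 2.0833333 + 1.5² = 4.3333333
Var(Z) = 3.125*4.3333333 - (1.25*1.5)²
= 13.541667 - 3.515625 = 10.026042

10.026042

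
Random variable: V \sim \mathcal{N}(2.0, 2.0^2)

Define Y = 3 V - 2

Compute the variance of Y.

For Y = aV + b: Var(Y) = a² * Var(V)
Var(V) = 2.0^2 = 4
Var(Y) = 3² * 4 = 9 * 4 = 36

36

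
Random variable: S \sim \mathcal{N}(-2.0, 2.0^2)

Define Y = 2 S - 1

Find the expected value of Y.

For Y = 2S - 1:
E[Y] = 2 * E[S] - 1
E[S] = -2.0 = -2
E[Y] = 2 * (-2) - 1 = -5

-5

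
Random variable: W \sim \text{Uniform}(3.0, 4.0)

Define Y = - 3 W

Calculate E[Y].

For Y = -3W:
E[Y] = -3 * E[W]
E[W] = (3 + 4)/2 = 3.5
E[Y] = -3 * 3.5 = -10.5

-10.5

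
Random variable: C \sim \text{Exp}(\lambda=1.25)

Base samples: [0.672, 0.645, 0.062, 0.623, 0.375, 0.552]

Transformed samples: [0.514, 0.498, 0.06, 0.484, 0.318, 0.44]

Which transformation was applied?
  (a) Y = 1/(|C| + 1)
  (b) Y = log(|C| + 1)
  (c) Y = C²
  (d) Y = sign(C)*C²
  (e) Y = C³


Checking option (b) Y = log(|C| + 1):
  C = 0.672 -> Y = 0.514 ✓
  C = 0.645 -> Y = 0.498 ✓
  C = 0.062 -> Y = 0.06 ✓
All samples match this transformation.

(b) log(|C| + 1)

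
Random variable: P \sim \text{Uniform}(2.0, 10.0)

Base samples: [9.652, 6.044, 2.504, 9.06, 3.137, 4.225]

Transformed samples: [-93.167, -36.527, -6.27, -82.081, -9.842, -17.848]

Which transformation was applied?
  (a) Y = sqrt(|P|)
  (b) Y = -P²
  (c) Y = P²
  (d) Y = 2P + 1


Checking option (b) Y = -P²:
  P = 9.652 -> Y = -93.167 ✓
  P = 6.044 -> Y = -36.527 ✓
  P = 2.504 -> Y = -6.27 ✓
All samples match this transformation.

(b) -P²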